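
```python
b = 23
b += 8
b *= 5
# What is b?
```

Trace:
`b = 23` → b = 23
`b += 8` → b = 31
`b *= 5` → b = 155
So b = 155

Answer: 155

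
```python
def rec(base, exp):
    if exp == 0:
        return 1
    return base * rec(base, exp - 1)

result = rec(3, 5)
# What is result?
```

rec(3, 5) = 3 * 3 * 3 * 3 * 3 = 243

Answer: 243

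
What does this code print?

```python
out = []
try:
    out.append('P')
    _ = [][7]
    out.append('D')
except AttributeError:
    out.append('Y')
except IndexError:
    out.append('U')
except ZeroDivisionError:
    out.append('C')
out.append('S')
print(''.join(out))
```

Execution trace: 'P' (try body) → 'U' (except IndexError) → 'S' (after the try/except). Output: PUS

Answer: PUS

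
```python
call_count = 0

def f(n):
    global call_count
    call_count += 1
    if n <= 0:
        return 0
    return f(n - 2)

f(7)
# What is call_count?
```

Linear recursion stepping by 2: 5 calls from n=7 down to ≤0.

Answer: 5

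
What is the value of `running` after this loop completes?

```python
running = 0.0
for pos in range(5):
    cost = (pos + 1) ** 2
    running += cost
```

Sum of squared losses 1² + 2² + ... + 5²
`running` takes the values: 0.0 → 1.0 → 5.0 → 14.0 → 30.0 → 55.0

Answer: 55.0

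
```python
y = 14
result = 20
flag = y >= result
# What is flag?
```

Trace:
`y = 14` → y = 14
`result = 20` → result = 20
`flag = y >= result` → flag = False
So flag = False

Answer: False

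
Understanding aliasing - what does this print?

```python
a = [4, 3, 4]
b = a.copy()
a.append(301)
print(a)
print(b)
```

Key concept: list.copy() creates independent copy.
Step by step:
`a = [4, 3, 4]` → a = [4, 3, 4]
`b = a.copy()` → b = [4, 3, 4]
`a.append(301)` → a = [4, 3, 4, 301]
`print(a)` → prints [4, 3, 4, 301]
`print(b)` → prints [4, 3, 4]

Answer:
[4, 3, 4, 301]
[4, 3, 4]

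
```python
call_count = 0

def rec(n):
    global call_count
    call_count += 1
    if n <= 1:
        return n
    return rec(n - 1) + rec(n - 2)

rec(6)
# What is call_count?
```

Calls(n) = 1 + Calls(n-1) + Calls(n-2); Calls(0)=Calls(1)=1. For n=6 this gives 25.

Answer: 25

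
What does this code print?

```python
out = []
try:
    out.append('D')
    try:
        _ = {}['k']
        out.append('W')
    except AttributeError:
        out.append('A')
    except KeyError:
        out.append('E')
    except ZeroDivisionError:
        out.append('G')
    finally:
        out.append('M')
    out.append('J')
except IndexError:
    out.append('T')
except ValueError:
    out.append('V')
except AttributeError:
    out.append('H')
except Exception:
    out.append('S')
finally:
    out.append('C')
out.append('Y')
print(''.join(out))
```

Execution trace: 'D' (try body) → 'E' (inner except KeyError) → 'M' (inner finally) → 'J' (try body, no exception) → 'C' (finally) → 'Y' (after the try/except). Output: DEMJCY

Answer: DEMJCY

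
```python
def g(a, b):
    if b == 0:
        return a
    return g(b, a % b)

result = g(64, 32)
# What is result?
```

g(64, 32) -> g(32, 0) -> 32

Answer: 32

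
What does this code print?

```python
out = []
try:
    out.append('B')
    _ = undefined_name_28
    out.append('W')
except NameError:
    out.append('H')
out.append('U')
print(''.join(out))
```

Execution trace: 'B' (try body) → 'H' (except NameError) → 'U' (after the try/except). Output: BHU

Answer: BHU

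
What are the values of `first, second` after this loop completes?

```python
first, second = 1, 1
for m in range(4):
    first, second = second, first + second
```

Fibonacci: after 4 iterations
`first, second` takes the values: (1, 1) → (1, 2) → (2, 3) → (3, 5) → (5, 8)

Answer: 5, 8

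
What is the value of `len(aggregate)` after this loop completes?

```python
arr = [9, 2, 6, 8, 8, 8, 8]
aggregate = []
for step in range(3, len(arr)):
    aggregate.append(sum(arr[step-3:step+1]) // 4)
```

Number of 4-element averages
`aggregate` takes the values: [] → [6] → [6, 6] → [6, 6, 7] → [6, 6, 7, 8]
So `len(aggregate)` = 4

Answer: 4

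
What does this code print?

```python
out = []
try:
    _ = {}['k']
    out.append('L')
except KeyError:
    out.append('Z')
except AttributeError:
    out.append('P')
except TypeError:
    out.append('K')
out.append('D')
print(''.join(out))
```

Execution trace: 'Z' (except KeyError) → 'D' (after the try/except). Output: ZD

Answer: ZD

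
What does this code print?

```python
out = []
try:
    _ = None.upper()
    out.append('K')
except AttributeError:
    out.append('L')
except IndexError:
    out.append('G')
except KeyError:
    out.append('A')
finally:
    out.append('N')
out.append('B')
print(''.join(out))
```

Execution trace: 'L' (except AttributeError) → 'N' (finally) → 'B' (after the try/except). Output: LNB

Answer: LNB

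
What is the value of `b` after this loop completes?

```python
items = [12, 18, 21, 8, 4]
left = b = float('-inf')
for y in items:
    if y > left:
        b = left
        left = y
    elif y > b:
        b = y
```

Second largest (with repeats) in [12, 18, 21, 8, 4]
`b` takes the values: -inf → 12 → 18

Answer: 18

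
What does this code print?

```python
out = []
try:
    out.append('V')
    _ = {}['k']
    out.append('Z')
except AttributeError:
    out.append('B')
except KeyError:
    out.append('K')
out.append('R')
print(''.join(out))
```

Execution trace: 'V' (try body) → 'K' (except KeyError) → 'R' (after the try/except). Output: VKR

Answer: VKR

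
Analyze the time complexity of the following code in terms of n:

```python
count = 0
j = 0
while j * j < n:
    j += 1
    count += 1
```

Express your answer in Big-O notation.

Each loop level contributes: √n. Multiplying the contributions gives O(√n).

Answer: O(√n)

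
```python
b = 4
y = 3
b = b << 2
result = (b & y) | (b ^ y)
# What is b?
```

Trace:
`b = 4` → b = 4
`y = 3` → y = 3
`b = b << 2` → b = 16
`result = (b & y) | (b ^ y)` → result = 19
So b = 16

Answer: 16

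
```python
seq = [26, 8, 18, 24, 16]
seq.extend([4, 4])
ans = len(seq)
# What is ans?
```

Trace:
`seq = [26, 8, 18, 24, 16]` → seq = [26, 8, 18, 24, 16]
`seq.extend([4, 4])` → seq = [26, 8, 18, 24, 16, 4, 4]
`ans = len(seq)` → ans = 7
So ans = 7

Answer: 7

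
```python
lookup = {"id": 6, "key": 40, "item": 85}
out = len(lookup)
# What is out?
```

Trace:
`lookup = {"id": 6, "key": 40, "item": 85}` → lookup = {'id': 6, 'key': 40, 'item': 85}
`out = len(lookup)` → out = 3
So out = 3

Answer: 3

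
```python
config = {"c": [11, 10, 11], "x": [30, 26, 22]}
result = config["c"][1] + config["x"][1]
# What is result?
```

Trace:
`config = {"c": [11, 10, 11], "x": [30, 26, 22]}` → config = {'c': [11, 10, 11], 'x': [30, 26, 22]}
`result = config["c"][1] + config["x"][1]` → result = 36
So result = 36

Answer: 36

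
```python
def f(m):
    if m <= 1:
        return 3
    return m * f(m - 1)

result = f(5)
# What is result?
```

f(5) = 5 * 4 * 3 * 2 * 3 = 360

Answer: 360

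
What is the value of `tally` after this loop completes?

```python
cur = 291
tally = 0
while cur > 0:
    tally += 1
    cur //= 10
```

Count digits by repeated division by 10
`tally` takes the values: 0 → 1 → 2 → 3

Answer: 3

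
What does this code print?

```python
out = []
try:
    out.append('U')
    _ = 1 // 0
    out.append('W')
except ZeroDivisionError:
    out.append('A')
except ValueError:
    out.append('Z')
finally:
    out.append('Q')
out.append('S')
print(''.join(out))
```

Execution trace: 'U' (try body) → 'A' (except ZeroDivisionError) → 'Q' (finally) → 'S' (after the try/except). Output: UAQS

Answer: UAQS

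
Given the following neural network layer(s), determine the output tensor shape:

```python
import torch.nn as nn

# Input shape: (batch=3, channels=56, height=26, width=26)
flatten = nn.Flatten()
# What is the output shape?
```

Input: (3, 56, 26, 26) -> Output: (3, 37856)

Answer: (3, 37856)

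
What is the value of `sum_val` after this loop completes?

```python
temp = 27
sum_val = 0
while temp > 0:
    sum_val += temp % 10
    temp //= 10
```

Sum digits of 27
`sum_val` takes the values: 0 → 7 → 9

Answer: 9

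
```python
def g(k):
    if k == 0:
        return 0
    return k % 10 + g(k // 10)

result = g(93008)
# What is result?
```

Sum of digits of 93008: 8 + 0 + 0 + 3 + 9 = 20

Answer: 20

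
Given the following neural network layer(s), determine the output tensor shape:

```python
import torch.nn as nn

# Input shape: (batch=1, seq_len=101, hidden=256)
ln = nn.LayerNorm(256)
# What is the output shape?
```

Input: (1, 101, 256) -> Output: (1, 101, 256)

Answer: (1, 101, 256)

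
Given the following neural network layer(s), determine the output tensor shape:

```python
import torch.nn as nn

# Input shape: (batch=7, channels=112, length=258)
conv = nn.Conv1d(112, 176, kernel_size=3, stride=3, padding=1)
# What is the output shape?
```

Input: (7, 112, 258) -> Output: (7, 176, 86)

Answer: (7, 176, 86)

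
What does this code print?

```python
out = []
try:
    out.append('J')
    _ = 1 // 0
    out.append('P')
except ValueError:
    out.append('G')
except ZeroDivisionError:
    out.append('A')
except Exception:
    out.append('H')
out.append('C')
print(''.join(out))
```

Execution trace: 'J' (try body) → 'A' (except ZeroDivisionError) → 'C' (after the try/except). Output: JAC

Answer: JAC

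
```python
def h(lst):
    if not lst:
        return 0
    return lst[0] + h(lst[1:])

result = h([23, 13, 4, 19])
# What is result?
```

23 + 13 + 4 + 19 + 0 = 59

Answer: 59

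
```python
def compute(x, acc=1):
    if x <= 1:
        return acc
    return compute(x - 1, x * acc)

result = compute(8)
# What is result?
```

Accumulator trace (n, acc): (8, 1) -> (7, 8) -> (6, 56) -> (5, 336) -> (4, 1680) -> (3, 6720) -> (2, 20160) -> (1, 40320) -> return 40320

Answer: 40320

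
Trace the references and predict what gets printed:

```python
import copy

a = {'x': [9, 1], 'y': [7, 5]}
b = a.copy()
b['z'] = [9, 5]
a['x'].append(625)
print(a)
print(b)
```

Key concept: shallow copy of dict with mutable values.
Step by step:
`a = {'x': [9, 1], 'y': [7, 5]}` → a = {'x': [9, 1], 'y': [7, 5]}
`b = a.copy()` → b = {'x': [9, 1], 'y': [7, 5]}
`b['z'] = [9, 5]` → b = {'x': [9, 1], 'y': [7, 5], 'z': [9, 5]}
`a['x'].append(625)` → a = {'x': [9, 1, 625], 'y': [7, 5]}; b = {'x': [9, 1, 625], 'y': [7, 5], 'z': [9, 5]}
`print(a)` → prints {'x': [9, 1, 625], 'y': [7, 5]}
`print(b)` → prints {'x': [9, 1, 625], 'y': [7, 5], 'z': [9, 5]}

Answer:
{'x': [9, 1, 625], 'y': [7, 5]}
{'x': [9, 1, 625], 'y': [7, 5], 'z': [9, 5]}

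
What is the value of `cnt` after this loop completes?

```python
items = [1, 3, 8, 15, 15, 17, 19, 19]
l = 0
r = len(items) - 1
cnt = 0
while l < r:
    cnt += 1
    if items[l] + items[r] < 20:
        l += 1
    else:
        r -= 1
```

Steps to find pair summing to 20
`cnt` takes the values: 0 → 1 → 2 → 3 → 4 → 5 → 6 → 7

Answer: 7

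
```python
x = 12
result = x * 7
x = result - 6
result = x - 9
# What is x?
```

Trace:
`x = 12` → x = 12
`result = x * 7` → result = 84
`x = result - 6` → x = 78
`result = x - 9` → result = 69
So x = 78

Answer: 78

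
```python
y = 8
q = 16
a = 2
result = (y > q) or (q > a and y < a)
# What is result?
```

Trace:
`y = 8` → y = 8
`q = 16` → q = 16
`a = 2` → a = 2
`result = (y > q) or (q > a and y < a)` → result = False
So result = False

Answer: False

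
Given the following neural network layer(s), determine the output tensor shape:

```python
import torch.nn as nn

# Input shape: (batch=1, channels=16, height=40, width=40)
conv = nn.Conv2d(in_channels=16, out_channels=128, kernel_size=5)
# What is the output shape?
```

Input: (1, 16, 40, 40) -> Output: (1, 128, 36, 36)

Answer: (1, 128, 36, 36)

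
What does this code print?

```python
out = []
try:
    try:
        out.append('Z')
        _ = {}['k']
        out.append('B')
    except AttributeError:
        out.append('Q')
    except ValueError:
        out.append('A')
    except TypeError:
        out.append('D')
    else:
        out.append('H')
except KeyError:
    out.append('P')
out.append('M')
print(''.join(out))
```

Execution trace: 'Z' (try body) → 'P' (outer except KeyError) → 'M' (after the try/except). Output: ZPM

Answer: ZPM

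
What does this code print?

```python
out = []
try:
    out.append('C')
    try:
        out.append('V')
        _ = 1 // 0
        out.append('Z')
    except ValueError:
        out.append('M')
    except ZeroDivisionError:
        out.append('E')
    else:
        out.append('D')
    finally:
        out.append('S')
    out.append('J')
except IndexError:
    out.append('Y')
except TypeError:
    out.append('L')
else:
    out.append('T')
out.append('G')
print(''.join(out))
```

Execution trace: 'C' (try body) → 'V' (inner try body) → 'E' (inner except ZeroDivisionError) → 'S' (inner finally) → 'J' (try body, no exception) → 'T' (else) → 'G' (after the try/except). Output: CVESJTG

Answer: CVESJTG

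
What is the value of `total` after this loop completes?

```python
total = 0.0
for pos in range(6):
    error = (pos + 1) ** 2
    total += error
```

Sum of squared losses 1² + 2² + ... + 6²
`total` takes the values: 0.0 → 1.0 → 5.0 → 14.0 → 30.0 → 55.0 → 91.0

Answer: 91.0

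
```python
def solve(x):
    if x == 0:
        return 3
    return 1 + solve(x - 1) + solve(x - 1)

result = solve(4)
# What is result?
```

solve(x) = 1 + 2·solve(x-1), solve(0)=3. Closed form: (3+1)·2^4 - 1 = 63.

Answer: 63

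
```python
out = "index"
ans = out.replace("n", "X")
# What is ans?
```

Trace:
`out = "index"` → out = 'index'
`ans = out.replace("n", "X")` → ans = 'iXdex'
So ans = 'iXdex'

Answer: 'iXdex'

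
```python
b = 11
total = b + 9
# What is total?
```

Trace:
`b = 11` → b = 11
`total = b + 9` → total = 20
So total = 20

Answer: 20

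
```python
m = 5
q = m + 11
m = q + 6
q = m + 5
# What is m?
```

Trace:
`m = 5` → m = 5
`q = m + 11` → q = 16
`m = q + 6` → m = 22
`q = m + 5` → q = 27
So m = 22

Answer: 22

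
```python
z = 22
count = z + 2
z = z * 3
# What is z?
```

Trace:
`z = 22` → z = 22
`count = z + 2` → count = 24
`z = z * 3` → z = 66
So z = 66

Answer: 66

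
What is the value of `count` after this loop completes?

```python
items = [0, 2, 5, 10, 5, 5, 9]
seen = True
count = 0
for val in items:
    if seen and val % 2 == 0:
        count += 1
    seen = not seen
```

Count even values at even positions
`count` takes the values: 0 → 1

Answer: 1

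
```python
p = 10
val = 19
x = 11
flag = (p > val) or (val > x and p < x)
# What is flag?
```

Trace:
`p = 10` → p = 10
`val = 19` → val = 19
`x = 11` → x = 11
`flag = (p > val) or (val > x and p < x)` → flag = True
So flag = True

Answer: True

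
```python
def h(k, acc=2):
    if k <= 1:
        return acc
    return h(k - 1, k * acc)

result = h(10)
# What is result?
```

Accumulator trace (n, acc): (10, 2) -> (9, 20) -> (8, 180) -> (7, 1440) -> (6, 10080) -> (5, 60480) -> (4, 302400) -> (3, 1209600) -> (2, 3628800) -> (1, 7257600) -> return 7257600

Answer: 7257600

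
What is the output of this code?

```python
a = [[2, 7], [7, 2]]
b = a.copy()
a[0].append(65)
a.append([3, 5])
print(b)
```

Key concept: shallow copy with nested lists.
Step by step:
`a = [[2, 7], [7, 2]]` → a = [[2, 7], [7, 2]]
`b = a.copy()` → b = [[2, 7], [7, 2]]
`a[0].append(65)` → a = [[2, 7, 65], [7, 2]]; b = [[2, 7, 65], [7, 2]]
`a.append([3, 5])` → a = [[2, 7, 65], [7, 2], [3, 5]]
`print(b)` → prints [[2, 7, 65], [7, 2]]

Answer: [[2, 7, 65], [7, 2]]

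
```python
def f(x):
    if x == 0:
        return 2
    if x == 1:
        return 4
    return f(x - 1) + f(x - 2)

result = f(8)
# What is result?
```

Build up from base cases: f(0)=2, f(1)=4, f(2)=6, f(3)=10, f(4)=16, f(5)=26, f(6)=42, ..., f(8)=110

Answer: 110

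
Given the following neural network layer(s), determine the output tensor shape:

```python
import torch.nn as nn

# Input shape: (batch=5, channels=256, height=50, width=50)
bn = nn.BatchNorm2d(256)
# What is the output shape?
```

Input: (5, 256, 50, 50) -> Output: (5, 256, 50, 50)

Answer: (5, 256, 50, 50)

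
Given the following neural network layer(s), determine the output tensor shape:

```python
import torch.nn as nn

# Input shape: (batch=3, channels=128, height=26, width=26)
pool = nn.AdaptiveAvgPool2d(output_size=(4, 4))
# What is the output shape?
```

Input: (3, 128, 26, 26) -> Output: (3, 128, 4, 4)

Answer: (3, 128, 4, 4)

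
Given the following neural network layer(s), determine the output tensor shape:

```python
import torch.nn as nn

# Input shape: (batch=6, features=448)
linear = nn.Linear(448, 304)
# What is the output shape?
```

Input: (6, 448) -> Output: (6, 304)

Answer: (6, 304)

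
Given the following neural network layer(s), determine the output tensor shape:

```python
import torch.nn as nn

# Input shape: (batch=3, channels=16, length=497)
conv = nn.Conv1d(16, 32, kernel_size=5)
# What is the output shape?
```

Input: (3, 16, 497) -> Output: (3, 32, 493)

Answer: (3, 32, 493)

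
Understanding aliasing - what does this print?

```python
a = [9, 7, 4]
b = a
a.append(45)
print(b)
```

Key concept: basic list aliasing.
Step by step:
`a = [9, 7, 4]` → a = [9, 7, 4]
`b = a` → b = [9, 7, 4] (same object as a)
`a.append(45)` → a = [9, 7, 4, 45] (same object as b); b = [9, 7, 4, 45] (same object as a)
`print(b)` → prints [9, 7, 4, 45]

Answer: [9, 7, 4, 45]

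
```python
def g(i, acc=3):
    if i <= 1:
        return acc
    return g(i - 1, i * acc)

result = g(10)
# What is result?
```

Accumulator trace (n, acc): (10, 3) -> (9, 30) -> (8, 270) -> (7, 2160) -> (6, 15120) -> (5, 90720) -> (4, 453600) -> (3, 1814400) -> (2, 5443200) -> (1, 10886400) -> return 10886400

Answer: 10886400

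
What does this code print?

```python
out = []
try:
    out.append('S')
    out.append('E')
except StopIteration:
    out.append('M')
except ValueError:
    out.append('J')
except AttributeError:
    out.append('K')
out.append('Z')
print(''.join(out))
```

Execution trace: 'S' (try body) → 'E' (try body, no exception) → 'Z' (after the try/except). Output: SEZ

Answer: SEZ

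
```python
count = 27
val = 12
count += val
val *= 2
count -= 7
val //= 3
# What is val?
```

Trace:
`count = 27` → count = 27
`val = 12` → val = 12
`count += val` → count = 39
`val *= 2` → val = 24
`count -= 7` → count = 32
`val //= 3` → val = 8
So val = 8

Answer: 8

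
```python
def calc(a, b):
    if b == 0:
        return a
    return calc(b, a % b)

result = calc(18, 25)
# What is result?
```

calc(18, 25) -> calc(25, 18) -> calc(18, 7) -> calc(7, 4) -> calc(4, 3) -> calc(3, 1) -> calc(1, 0) -> 1

Answer: 1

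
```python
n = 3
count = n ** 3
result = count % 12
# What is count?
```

Trace:
`n = 3` → n = 3
`count = n ** 3` → count = 27
`result = count % 12` → result = 3
So count = 27

Answer: 27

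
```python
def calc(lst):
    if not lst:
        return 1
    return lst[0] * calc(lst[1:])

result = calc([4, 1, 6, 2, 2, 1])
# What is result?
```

Product over [4, 1, 6, 2, 2, 1] = 4 * 1 * 6 * 2 * 2 * 1 = 96

Answer: 96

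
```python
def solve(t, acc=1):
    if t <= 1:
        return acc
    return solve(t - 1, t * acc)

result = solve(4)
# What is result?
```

Accumulator trace (n, acc): (4, 1) -> (3, 4) -> (2, 12) -> (1, 24) -> return 24

Answer: 24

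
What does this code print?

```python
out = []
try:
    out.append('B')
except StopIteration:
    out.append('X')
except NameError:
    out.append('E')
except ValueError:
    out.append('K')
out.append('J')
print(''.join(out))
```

Execution trace: 'B' (try body, no exception) → 'J' (after the try/except). Output: BJ

Answer: BJ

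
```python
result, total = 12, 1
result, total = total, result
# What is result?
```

Trace:
`result, total = 12, 1` → result = 12; total = 1
`result, total = total, result` → result = 1; total = 12
So result = 1

Answer: 1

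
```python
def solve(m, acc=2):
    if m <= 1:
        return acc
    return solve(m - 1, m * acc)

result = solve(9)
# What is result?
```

Accumulator trace (n, acc): (9, 2) -> (8, 18) -> (7, 144) -> (6, 1008) -> (5, 6048) -> (4, 30240) -> (3, 120960) -> (2, 362880) -> (1, 725760) -> return 725760

Answer: 725760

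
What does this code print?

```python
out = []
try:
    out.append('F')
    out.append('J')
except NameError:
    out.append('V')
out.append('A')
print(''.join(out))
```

Execution trace: 'F' (try body) → 'J' (try body, no exception) → 'A' (after the try/except). Output: FJA

Answer: FJA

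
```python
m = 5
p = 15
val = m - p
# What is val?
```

Trace:
`m = 5` → m = 5
`p = 15` → p = 15
`val = m - p` → val = -10
So val = -10

Answer: -10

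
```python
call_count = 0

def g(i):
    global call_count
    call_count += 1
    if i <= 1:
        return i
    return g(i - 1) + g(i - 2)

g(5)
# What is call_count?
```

Calls(i) = 1 + Calls(i-1) + Calls(i-2); Calls(0)=Calls(1)=1. For i=5 this gives 15.

Answer: 15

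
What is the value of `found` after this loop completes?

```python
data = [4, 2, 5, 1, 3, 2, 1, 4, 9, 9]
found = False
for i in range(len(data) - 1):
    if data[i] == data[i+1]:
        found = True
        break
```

Check consecutive duplicates in [4, 2, 5, 1, 3, 2, 1, 4, 9, 9]
`found` takes the values: False → True

Answer: True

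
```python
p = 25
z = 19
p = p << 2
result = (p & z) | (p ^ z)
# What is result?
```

Trace:
`p = 25` → p = 25
`z = 19` → z = 19
`p = p << 2` → p = 100
`result = (p & z) | (p ^ z)` → result = 119
So result = 119

Answer: 119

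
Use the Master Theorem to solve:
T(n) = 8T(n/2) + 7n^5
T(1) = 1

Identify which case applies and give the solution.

a=8, b=2, f(n)=7n^5. log_2(8) = 3. Since c=5 > 3 and the regularity condition holds (8(n/2)^5 = (8/2^5)n^5 with 8/2^5 < 1), Case 3 applies: T(n) = Θ(f(n)) = O(n^5).

Answer: O(n^5) - Case 3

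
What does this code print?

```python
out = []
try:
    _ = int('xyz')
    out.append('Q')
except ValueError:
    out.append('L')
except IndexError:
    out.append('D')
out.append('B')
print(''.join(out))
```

Execution trace: 'L' (except ValueError) → 'B' (after the try/except). Output: LB

Answer: LB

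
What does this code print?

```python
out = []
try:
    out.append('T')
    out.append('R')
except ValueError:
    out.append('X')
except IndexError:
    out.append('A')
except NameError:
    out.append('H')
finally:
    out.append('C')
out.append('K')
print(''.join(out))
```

Execution trace: 'T' (try body) → 'R' (try body, no exception) → 'C' (finally) → 'K' (after the try/except). Output: TRCK

Answer: TRCK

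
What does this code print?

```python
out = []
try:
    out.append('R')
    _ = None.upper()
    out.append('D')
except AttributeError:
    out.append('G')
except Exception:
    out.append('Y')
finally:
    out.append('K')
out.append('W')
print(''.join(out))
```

Execution trace: 'R' (try body) → 'G' (except AttributeError) → 'K' (finally) → 'W' (after the try/except). Output: RGKW

Answer: RGKW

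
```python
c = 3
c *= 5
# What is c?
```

Trace:
`c = 3` → c = 3
`c *= 5` → c = 15
So c = 15

Answer: 15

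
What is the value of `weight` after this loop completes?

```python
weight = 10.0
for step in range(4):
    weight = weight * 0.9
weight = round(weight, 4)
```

Exponential decay: 10.0 * 0.9^4
`weight` takes the values: 10.0 → 9.0 → 8.1 → 7.29 → 6.561

Answer: 6.561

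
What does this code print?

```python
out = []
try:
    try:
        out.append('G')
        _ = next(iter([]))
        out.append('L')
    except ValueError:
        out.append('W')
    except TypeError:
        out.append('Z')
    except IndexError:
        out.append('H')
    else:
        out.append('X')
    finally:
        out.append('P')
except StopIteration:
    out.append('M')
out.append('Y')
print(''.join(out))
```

Execution trace: 'G' (try body) → 'P' (finally) → 'M' (outer except StopIteration) → 'Y' (after the try/except). Output: GPMY

Answer: GPMY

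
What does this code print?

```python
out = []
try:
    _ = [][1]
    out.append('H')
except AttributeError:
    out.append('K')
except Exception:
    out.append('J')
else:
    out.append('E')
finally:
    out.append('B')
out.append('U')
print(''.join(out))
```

Execution trace: 'J' (except Exception) → 'B' (finally) → 'U' (after the try/except). Output: JBU

Answer: JBU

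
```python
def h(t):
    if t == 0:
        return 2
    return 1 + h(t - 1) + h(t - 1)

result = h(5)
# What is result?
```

h(t) = 1 + 2·h(t-1), h(0)=2. Closed form: (2+1)·2^5 - 1 = 95.

Answer: 95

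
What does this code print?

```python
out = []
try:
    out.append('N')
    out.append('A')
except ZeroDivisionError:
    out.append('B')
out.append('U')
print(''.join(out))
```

Execution trace: 'N' (try body) → 'A' (try body, no exception) → 'U' (after the try/except). Output: NAU

Answer: NAU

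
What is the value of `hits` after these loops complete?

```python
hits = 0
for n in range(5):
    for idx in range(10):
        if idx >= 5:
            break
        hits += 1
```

Inner breaks at 5, outer runs 5 times
`hits` takes the values: 0 → 1 → 2 → 3 → 4 → 5 → 6 → 7 → 8 → 9 → 10 → 11 → 12 → 13 → 14 → 15 → 16 → 17 → 18 → 19 → 20 → 21 → 22 → 23 → 24 → 25

Answer: 25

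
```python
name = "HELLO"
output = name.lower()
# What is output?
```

Trace:
`name = "HELLO"` → name = 'HELLO'
`output = name.lower()` → output = 'hello'
So output = 'hello'

Answer: 'hello'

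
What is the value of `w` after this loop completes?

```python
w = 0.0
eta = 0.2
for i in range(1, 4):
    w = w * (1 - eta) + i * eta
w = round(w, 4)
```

Moving average with lr=0.2
`w` takes the values: 0.0 → 0.2 → 0.56 → 1.048

Answer: 1.048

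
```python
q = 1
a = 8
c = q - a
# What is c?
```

Trace:
`q = 1` → q = 1
`a = 8` → a = 8
`c = q - a` → c = -7
So c = -7

Answer: -7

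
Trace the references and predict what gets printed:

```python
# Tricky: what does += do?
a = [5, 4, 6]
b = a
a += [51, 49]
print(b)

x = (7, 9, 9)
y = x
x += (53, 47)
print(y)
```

Key concept: += behavior differs for mutable vs immutable.
Step by step:
`a = [5, 4, 6]` → a = [5, 4, 6]
`b = a` → b = [5, 4, 6] (same object as a)
`a += [51, 49]` → a = [5, 4, 6, 51, 49] (same object as b); b = [5, 4, 6, 51, 49] (same object as a)
`print(b)` → prints [5, 4, 6, 51, 49]
`x = (7, 9, 9)` → x = (7, 9, 9)
`y = x` → y = (7, 9, 9)
`x += (53, 47)` → x = (7, 9, 9, 53, 47)
`print(y)` → prints (7, 9, 9)

Answer:
[5, 4, 6, 51, 49]
(7, 9, 9)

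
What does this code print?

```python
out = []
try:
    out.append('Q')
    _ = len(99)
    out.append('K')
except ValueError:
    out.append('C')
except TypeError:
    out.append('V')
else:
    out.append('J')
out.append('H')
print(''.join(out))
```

Execution trace: 'Q' (try body) → 'V' (except TypeError) → 'H' (after the try/except). Output: QVH

Answer: QVH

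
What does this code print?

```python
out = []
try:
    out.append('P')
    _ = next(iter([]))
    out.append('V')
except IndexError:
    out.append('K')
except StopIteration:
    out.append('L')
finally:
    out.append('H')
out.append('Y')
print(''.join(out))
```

Execution trace: 'P' (try body) → 'L' (except StopIteration) → 'H' (finally) → 'Y' (after the try/except). Output: PLHY

Answer: PLHY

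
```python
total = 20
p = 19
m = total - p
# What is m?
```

Trace:
`total = 20` → total = 20
`p = 19` → p = 19
`m = total - p` → m = 1
So m = 1

Answer: 1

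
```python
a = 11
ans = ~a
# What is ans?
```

Trace:
`a = 11` → a = 11
`ans = ~a` → ans = -12
So ans = -12

Answer: -12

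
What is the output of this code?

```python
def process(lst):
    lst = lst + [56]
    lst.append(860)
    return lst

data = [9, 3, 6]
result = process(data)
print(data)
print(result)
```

Key concept: rebinding parameter vs mutation.
Step by step:
`data = [9, 3, 6]` → data = [9, 3, 6]
`result = process(data)` → result = [9, 3, 6, 56, 860]
`print(data)` → prints [9, 3, 6]
`print(result)` → prints [9, 3, 6, 56, 860]

Answer:
[9, 3, 6]
[9, 3, 6, 56, 860]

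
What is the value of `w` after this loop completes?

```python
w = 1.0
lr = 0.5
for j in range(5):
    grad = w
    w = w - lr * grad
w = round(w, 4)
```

Gradient descent: w = 1.0 * (1 - 0.5)^5
`w` takes the values: 1.0 → 0.5 → 0.25 → 0.125 → 0.0625 → 0.03125 → 0.0312

Answer: 0.0312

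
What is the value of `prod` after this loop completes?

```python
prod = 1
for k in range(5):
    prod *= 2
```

2^5 = 32
`prod` takes the values: 1 → 2 → 4 → 8 → 16 → 32

Answer: 32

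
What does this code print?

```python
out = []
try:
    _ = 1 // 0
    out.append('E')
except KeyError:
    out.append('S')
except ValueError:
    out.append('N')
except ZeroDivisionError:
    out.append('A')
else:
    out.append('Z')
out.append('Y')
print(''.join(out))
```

Execution trace: 'A' (except ZeroDivisionError) → 'Y' (after the try/except). Output: AY

Answer: AY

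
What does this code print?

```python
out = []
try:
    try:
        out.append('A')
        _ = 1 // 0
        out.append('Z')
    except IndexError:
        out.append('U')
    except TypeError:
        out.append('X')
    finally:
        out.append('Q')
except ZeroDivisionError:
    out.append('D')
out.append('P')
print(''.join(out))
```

Execution trace: 'A' (try body) → 'Q' (finally) → 'D' (outer except ZeroDivisionError) → 'P' (after the try/except). Output: AQDP

Answer: AQDP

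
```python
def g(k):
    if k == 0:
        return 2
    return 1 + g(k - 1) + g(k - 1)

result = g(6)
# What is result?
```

g(k) = 1 + 2·g(k-1), g(0)=2. Closed form: (2+1)·2^6 - 1 = 191.

Answer: 191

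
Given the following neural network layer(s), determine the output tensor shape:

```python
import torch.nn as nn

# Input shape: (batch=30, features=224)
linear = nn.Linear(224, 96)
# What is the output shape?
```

Input: (30, 224) -> Output: (30, 96)

Answer: (30, 96)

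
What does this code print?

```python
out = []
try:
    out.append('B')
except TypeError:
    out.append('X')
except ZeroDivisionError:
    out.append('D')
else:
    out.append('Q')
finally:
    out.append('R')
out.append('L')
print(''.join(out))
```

Execution trace: 'B' (try body, no exception) → 'Q' (else) → 'R' (finally) → 'L' (after the try/except). Output: BQRL

Answer: BQRL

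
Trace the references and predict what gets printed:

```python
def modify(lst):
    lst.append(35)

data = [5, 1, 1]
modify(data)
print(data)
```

Key concept: function modifies passed list.
Step by step:
`data = [5, 1, 1]` → data = [5, 1, 1]
`modify(data)` → data = [5, 1, 1, 35]
`print(data)` → prints [5, 1, 1, 35]

Answer: [5, 1, 1, 35]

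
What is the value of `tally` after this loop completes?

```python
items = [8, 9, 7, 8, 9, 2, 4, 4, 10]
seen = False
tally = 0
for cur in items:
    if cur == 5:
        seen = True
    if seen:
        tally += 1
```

Count elements after first 5 in [8, 9, 7, 8, 9, 2, 4, 4, 10]
`tally` takes the values: 0

Answer: 0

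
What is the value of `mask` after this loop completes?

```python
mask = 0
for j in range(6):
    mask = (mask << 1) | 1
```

Build 6 consecutive 1-bits: 0b111111
`mask` takes the values: 0 → 1 → 3 → 7 → 15 → 31 → 63

Answer: 63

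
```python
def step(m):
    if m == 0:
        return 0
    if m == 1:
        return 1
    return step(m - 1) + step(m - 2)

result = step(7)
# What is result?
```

Build up from base cases: step(0)=0, step(1)=1, step(2)=1, step(3)=2, step(4)=3, step(5)=5, step(6)=8, ..., step(7)=13

Answer: 13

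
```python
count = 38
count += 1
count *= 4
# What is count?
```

Trace:
`count = 38` → count = 38
`count += 1` → count = 39
`count *= 4` → count = 156
So count = 156

Answer: 156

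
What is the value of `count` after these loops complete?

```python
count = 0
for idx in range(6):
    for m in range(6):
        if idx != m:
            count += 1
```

6² - 6 (exclude diagonal)
`count` takes the values: 0 → 1 → 2 → 3 → 4 → 5 → 6 → 7 → 8 → 9 → 10 → 11 → 12 → 13 → 14 → 15 → 16 → 17 → 18 → 19 → 20 → 21 → 22 → 23 → 24 → 25 → 26 → 27 → 28 → 29 → 30

Answer: 30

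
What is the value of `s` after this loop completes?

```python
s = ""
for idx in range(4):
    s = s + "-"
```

Repeat '-' 4 times
`s` takes the values: "" → "-" → "--" → "---" → "----"

Answer: "----"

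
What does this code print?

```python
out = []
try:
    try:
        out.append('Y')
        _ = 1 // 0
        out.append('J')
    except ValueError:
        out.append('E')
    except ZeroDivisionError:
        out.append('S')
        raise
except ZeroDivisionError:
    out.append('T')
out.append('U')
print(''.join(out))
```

Execution trace: 'Y' (try body) → 'S' (except ZeroDivisionError) → 'T' (outer except ZeroDivisionError) → 'U' (after the try/except). Output: YSTU

Answer: YSTU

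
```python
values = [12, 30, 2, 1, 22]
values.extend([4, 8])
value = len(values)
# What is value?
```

Trace:
`values = [12, 30, 2, 1, 22]` → values = [12, 30, 2, 1, 22]
`values.extend([4, 8])` → values = [12, 30, 2, 1, 22, 4, 8]
`value = len(values)` → value = 7
So value = 7

Answer: 7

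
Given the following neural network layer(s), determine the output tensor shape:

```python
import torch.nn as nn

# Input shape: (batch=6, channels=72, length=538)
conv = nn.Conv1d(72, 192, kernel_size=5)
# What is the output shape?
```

Input: (6, 72, 538) -> Output: (6, 192, 534)

Answer: (6, 192, 534)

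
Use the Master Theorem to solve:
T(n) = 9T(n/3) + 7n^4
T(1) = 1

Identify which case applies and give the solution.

a=9, b=3, f(n)=7n^4. log_3(9) = 2. Since c=4 > 2 and the regularity condition holds (9(n/3)^4 = (9/3^4)n^4 with 9/3^4 < 1), Case 3 applies: T(n) = Θ(f(n)) = O(n^4).

Answer: O(n^4) - Case 3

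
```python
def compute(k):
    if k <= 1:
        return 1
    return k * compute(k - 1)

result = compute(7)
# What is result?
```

compute(7) = 7 * 6 * 5 * 4 * 3 * 2 * 1 = 5040

Answer: 5040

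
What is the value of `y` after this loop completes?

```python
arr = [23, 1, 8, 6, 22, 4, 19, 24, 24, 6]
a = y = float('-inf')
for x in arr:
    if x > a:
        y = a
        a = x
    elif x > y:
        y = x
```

Second largest (with repeats) in [23, 1, 8, 6, 22, 4, 19, 24, 24, 6]
`y` takes the values: -inf → 1 → 8 → 22 → 23 → 24

Answer: 24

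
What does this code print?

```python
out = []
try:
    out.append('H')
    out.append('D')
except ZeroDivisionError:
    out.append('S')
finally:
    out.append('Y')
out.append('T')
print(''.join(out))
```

Execution trace: 'H' (try body) → 'D' (try body, no exception) → 'Y' (finally) → 'T' (after the try/except). Output: HDYT

Answer: HDYT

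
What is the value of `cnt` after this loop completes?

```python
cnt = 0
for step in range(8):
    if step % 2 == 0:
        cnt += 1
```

Count numbers divisible by 2 in range(8)
`cnt` takes the values: 0 → 1 → 2 → 3 → 4

Answer: 4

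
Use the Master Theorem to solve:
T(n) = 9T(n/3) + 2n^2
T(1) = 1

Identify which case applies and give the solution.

a=9, b=3, f(n)=2n^2. log_3(9) = 2. Since c=2 = 2, Case 2 applies: T(n) = Θ(n^log_b(a) · log n) = O(n^2 log n).

Answer: O(n^2 log n) - Case 2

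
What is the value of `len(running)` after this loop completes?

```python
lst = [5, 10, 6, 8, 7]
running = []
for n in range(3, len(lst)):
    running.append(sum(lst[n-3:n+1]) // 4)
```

Number of 4-element averages
`running` takes the values: [] → [7] → [7, 7]
So `len(running)` = 2

Answer: 2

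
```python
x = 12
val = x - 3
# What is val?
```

Trace:
`x = 12` → x = 12
`val = x - 3` → val = 9
So val = 9

Answer: 9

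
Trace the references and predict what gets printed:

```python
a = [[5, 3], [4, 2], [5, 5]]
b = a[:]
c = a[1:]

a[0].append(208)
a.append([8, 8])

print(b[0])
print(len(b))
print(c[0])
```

Key concept: slice with nested mutation.
Step by step:
`a = [[5, 3], [4, 2], [5, 5]]` → a = [[5, 3], [4, 2], [5, 5]]
`b = a[:]` → b = [[5, 3], [4, 2], [5, 5]]
`c = a[1:]` → c = [[4, 2], [5, 5]]
`a[0].append(208)` → a = [[5, 3, 208], [4, 2], [5, 5]]; b = [[5, 3, 208], [4, 2], [5, 5]]
`a.append([8, 8])` → a = [[5, 3, 208], [4, 2], [5, 5], [8, 8]]
`print(b[0])` → prints [5, 3, 208]
`print(len(b))` → prints 3
`print(c[0])` → prints [4, 2]

Answer:
[5, 3, 208]
3
[4, 2]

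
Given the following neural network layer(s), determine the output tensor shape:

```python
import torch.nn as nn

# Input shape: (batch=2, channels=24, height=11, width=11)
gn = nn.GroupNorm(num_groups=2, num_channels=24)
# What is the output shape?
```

Input: (2, 24, 11, 11) -> Output: (2, 24, 11, 11)

Answer: (2, 24, 11, 11)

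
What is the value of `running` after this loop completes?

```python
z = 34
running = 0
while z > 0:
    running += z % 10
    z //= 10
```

Sum digits of 34
`running` takes the values: 0 → 4 → 7

Answer: 7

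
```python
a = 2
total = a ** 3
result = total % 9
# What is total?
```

Trace:
`a = 2` → a = 2
`total = a ** 3` → total = 8
`result = total % 9` → result = 8
So total = 8

Answer: 8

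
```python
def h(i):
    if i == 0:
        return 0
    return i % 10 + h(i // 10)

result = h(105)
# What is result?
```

Sum of digits of 105: 5 + 0 + 1 = 6

Answer: 6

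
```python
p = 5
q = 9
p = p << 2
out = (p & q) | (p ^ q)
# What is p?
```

Trace:
`p = 5` → p = 5
`q = 9` → q = 9
`p = p << 2` → p = 20
`out = (p & q) | (p ^ q)` → out = 29
So p = 20

Answer: 20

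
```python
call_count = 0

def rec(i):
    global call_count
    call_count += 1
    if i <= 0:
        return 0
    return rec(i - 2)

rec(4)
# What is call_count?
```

Linear recursion stepping by 2: 3 calls from i=4 down to ≤0.

Answer: 3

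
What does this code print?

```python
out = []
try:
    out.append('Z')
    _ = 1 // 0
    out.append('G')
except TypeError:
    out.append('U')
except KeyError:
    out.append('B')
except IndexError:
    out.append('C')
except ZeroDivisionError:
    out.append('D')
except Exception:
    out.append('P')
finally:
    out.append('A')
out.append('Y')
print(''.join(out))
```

Execution trace: 'Z' (try body) → 'D' (except ZeroDivisionError) → 'A' (finally) → 'Y' (after the try/except). Output: ZDAY

Answer: ZDAY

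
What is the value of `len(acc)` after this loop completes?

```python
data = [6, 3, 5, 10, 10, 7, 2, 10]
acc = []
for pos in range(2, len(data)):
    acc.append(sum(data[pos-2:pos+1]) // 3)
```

Number of 3-element averages
`acc` takes the values: [] → [4] → [4, 6] → [4, 6, 8] → [4, 6, 8, 9] → [4, 6, 8, 9, 6] → [4, 6, 8, 9, 6, 6]
So `len(acc)` = 6

Answer: 6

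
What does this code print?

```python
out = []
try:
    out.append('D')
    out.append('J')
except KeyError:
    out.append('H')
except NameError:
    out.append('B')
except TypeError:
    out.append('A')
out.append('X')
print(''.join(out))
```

Execution trace: 'D' (try body) → 'J' (try body, no exception) → 'X' (after the try/except). Output: DJX

Answer: DJX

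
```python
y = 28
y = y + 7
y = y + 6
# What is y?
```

Trace:
`y = 28` → y = 28
`y = y + 7` → y = 35
`y = y + 6` → y = 41
So y = 41

Answer: 41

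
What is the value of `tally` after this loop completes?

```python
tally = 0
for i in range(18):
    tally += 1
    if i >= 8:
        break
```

Loop breaks when i reaches 8, tally is 9
`tally` takes the values: 0 → 1 → 2 → 3 → 4 → 5 → 6 → 7 → 8 → 9

Answer: 9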